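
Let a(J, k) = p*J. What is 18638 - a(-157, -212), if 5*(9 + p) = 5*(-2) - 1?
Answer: 84398/5 ≈ 16880.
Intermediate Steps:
p = -56/5 (p = -9 + (5*(-2) - 1)/5 = -9 + (-10 - 1)/5 = -9 + (1/5)*(-11) = -9 - 11/5 = -56/5 ≈ -11.200)
a(J, k) = -56*J/5
18638 - a(-157, -212) = 18638 - (-56)*(-157)/5 = 18638 - 1*8792/5 = 18638 - 8792/5 = 84398/5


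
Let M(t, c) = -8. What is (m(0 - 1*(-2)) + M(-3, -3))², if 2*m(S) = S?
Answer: 49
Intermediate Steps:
m(S) = S/2
(m(0 - 1*(-2)) + M(-3, -3))² = ((0 - 1*(-2))/2 - 8)² = ((0 + 2)/2 - 8)² = ((½)*2 - 8)² = (1 - 8)² = (-7)² = 49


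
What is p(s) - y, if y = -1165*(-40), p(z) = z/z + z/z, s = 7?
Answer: -46598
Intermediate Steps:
p(z) = 2 (p(z) = 1 + 1 = 2)
y = 46600
p(s) - y = 2 - 1*46600 = 2 - 46600 = -46598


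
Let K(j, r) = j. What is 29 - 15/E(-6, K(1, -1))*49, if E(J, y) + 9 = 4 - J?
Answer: -706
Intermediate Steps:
E(J, y) = -5 - J (E(J, y) = -9 + (4 - J) = -5 - J)
29 - 15/E(-6, K(1, -1))*49 = 29 - 15/(-5 - 1*(-6))*49 = 29 - 15/(-5 + 6)*49 = 29 - 15/1*49 = 29 - 15*1*49 = 29 - 15*49 = 29 - 735 = -706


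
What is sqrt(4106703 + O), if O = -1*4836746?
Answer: I*sqrt(730043) ≈ 854.43*I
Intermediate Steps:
O = -4836746
sqrt(4106703 + O) = sqrt(4106703 - 4836746) = sqrt(-730043) = I*sqrt(730043)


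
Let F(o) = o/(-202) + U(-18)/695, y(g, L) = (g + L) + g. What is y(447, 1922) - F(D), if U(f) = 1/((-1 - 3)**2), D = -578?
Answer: 3159492139/1123120 ≈ 2813.1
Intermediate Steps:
U(f) = 1/16 (U(f) = 1/((-4)**2) = 1/16)
y(g, L) = L + 2*g (y(g, L) = (L + g) + g = L + 2*g)
F(o) = 1/11120 - o/202 (F(o) = o/(-202) + (1/16)/695 = o*(-1/202) + (1/16)*(1/695) = -o/202 + 1/11120 = 1/11120 - o/202)
y(447, 1922) - F(D) = (1922 + 2*447) - (1/11120 - 1/202*(-578)) = (1922 + 894) - (1/11120 + 289/101) = 2816 - 1*3213781/1123120 = 2816 - 3213781/1123120 = 3159492139/1123120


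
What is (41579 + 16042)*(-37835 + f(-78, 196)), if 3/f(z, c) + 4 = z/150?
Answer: -246354552030/113 ≈ -2.1801e+9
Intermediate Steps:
f(z, c) = 3/(-4 + z/150)
(41579 + 16042)*(-37835 + f(-78, 196)) = (41579 + 16042)*(-37835 + 450/(-600 - 78)) = 57621*(-37835 + 450/(-678)) = 57621*(-37835 + 450*(-1/678)) = 57621*(-37835 - 75/113) = 57621*(-4275430/113) = -246354552030/113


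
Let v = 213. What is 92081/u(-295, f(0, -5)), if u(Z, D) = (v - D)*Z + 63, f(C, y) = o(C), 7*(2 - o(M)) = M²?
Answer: -92081/62182 ≈ -1.4808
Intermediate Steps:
o(M) = 2 - M²/7
f(C, y) = 2 - C²/7
u(Z, D) = 63 + Z*(213 - D) (u(Z, D) = (213 - D)*Z + 63 = Z*(213 - D) + 63 = 63 + Z*(213 - D))
92081/u(-295, f(0, -5)) = 92081/(63 + 213*(-295) - 1*(2 - ⅐*0²)*(-295)) = 92081/(63 - 62835 - 1*(2 - ⅐*0)*(-295)) = 92081/(63 - 62835 - 1*(2 + 0)*(-295)) = 92081/(63 - 62835 - 1*2*(-295)) = 92081/(63 - 62835 + 590) = 92081/(-62182) = 92081*(-1/62182) = -92081/62182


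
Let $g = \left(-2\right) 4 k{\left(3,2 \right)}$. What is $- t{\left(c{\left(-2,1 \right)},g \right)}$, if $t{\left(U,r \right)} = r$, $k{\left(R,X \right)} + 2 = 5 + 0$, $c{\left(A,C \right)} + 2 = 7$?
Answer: $24$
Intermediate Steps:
$c{\left(A,C \right)} = 5$ ($c{\left(A,C \right)} = -2 + 7 = 5$)
$k{\left(R,X \right)} = 3$ ($k{\left(R,X \right)} = -2 + \left(5 + 0\right) = -2 + 5 = 3$)
$g = -24$ ($g = \left(-2\right) 4 \cdot 3 = \left(-8\right) 3 = -24$)
$- t{\left(c{\left(-2,1 \right)},g \right)} = \left(-1\right) \left(-24\right) = 24$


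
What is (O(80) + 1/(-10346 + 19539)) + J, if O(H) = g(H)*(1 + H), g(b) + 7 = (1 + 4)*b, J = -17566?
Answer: 131156532/9193 ≈ 14267.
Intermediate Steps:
g(b) = -7 + 5*b (g(b) = -7 + (1 + 4)*b = -7 + 5*b)
O(H) = (1 + H)*(-7 + 5*H) (O(H) = (-7 + 5*H)*(1 + H) = (1 + H)*(-7 + 5*H))
(O(80) + 1/(-10346 + 19539)) + J = ((1 + 80)*(-7 + 5*80) + 1/(-10346 + 19539)) - 17566 = (81*(-7 + 400) + 1/9193) - 17566 = (81*393 + 1/9193) - 17566 = (31833 + 1/9193) - 17566 = 292640770/9193 - 17566 = 131156532/9193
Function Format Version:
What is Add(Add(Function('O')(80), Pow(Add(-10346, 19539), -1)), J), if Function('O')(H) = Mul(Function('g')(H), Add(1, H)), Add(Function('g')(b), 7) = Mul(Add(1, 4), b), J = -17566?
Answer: Rational(131156532, 9193) ≈ 14267.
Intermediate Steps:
Function('g')(b) = Add(-7, Mul(5, b)) (Function('g')(b) = Add(-7, Mul(Add(1, 4), b)) = Add(-7, Mul(5, b)))
Function('O')(H) = Mul(Add(1, H), Add(-7, Mul(5, H))) (Function('O')(H) = Mul(Add(-7, Mul(5, H)), Add(1, H)) = Mul(Add(1, H), Add(-7, Mul(5, H))))
Add(Add(Function('O')(80), Pow(Add(-10346, 19539), -1)), J) = Add(Add(Mul(Add(1, 80), Add(-7, Mul(5, 80))), Pow(Add(-10346, 19539), -1)), -17566) = Add(Add(Mul(81, Add(-7, 400)), Pow(9193, -1)), -17566) = Add(Add(Mul(81, 393), Rational(1, 9193)), -17566) = Add(Add(31833, Rational(1, 9193)), -17566) = Add(Rational(292640770, 9193), -17566) = Rational(131156532, 9193)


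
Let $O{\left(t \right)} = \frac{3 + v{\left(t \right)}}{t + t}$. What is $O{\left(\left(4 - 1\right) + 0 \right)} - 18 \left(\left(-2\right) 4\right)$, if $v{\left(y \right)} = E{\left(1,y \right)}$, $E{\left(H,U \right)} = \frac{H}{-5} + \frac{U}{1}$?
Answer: $\frac{4349}{30} \approx 144.97$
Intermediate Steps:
$E{\left(H,U \right)} = U - \frac{H}{5}$ ($E{\left(H,U \right)} = H \left(- \frac{1}{5}\right) + U 1 = - \frac{H}{5} + U = U - \frac{H}{5}$)
$v{\left(y \right)} = - \frac{1}{5} + y$ ($v{\left(y \right)} = y - \frac{1}{5} = - \frac{1}{5} + y$)
$O{\left(t \right)} = \frac{\frac{14}{5} + t}{2 t}$ ($O{\left(t \right)} = \frac{3 + \left(- \frac{1}{5} + t\right)}{t + t} = \frac{\frac{14}{5} + t}{2 t}$)
$O{\left(\left(4 - 1\right) + 0 \right)} - 18 \left(\left(-2\right) 4\right) = \frac{14 + 5 \left(\left(4 - 1\right) + 0\right)}{10 \left(\left(4 - 1\right) + 0\right)} - 18 \left(\left(-2\right) 4\right) = \frac{14 + 5 \left(3 + 0\right)}{10 \left(3 + 0\right)} - -144 = \frac{14 + 5 \cdot 3}{10 \cdot 3} + 144 = \frac{1}{10} \cdot \frac{1}{3} \left(14 + 15\right) + 144 = \frac{1}{10} \cdot \frac{1}{3} \cdot 29 + 144 = \frac{29}{30} + 144 = \frac{4349}{30}$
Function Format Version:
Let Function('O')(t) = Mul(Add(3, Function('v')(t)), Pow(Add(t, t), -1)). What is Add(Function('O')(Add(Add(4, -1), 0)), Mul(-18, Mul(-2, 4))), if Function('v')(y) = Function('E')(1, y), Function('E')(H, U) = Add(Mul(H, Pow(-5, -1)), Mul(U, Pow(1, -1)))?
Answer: Rational(4349, 30) ≈ 144.97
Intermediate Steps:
Function('E')(H, U) = Add(U, Mul(Rational(-1, 5), H)) (Function('E')(H, U) = Add(Mul(H, Rational(-1, 5)), Mul(U, 1)) = Add(Mul(Rational(-1, 5), H), U) = Add(U, Mul(Rational(-1, 5), H)))
Function('v')(y) = Add(Rational(-1, 5), y) (Function('v')(y) = Add(y, Mul(Rational(-1, 5), 1)) = Add(y, Rational(-1, 5)) = Add(Rational(-1, 5), y))
Function('O')(t) = Mul(Rational(1, 2), Pow(t, -1), Add(Rational(14, 5), t)) (Function('O')(t) = Mul(Add(3, Add(Rational(-1, 5), t)), Pow(Add(t, t), -1)) = Mul(Add(Rational(14, 5), t), Pow(Mul(2, t), -1)) = Mul(Add(Rational(14, 5), t), Mul(Rational(1, 2), Pow(t, -1))) = Mul(Rational(1, 2), Pow(t, -1), Add(Rational(14, 5), t)))
Add(Function('O')(Add(Add(4, -1), 0)), Mul(-18, Mul(-2, 4))) = Add(Mul(Rational(1, 10), Pow(Add(Add(4, -1), 0), -1), Add(14, Mul(5, Add(Add(4, -1), 0)))), Mul(-18, Mul(-2, 4))) = Add(Mul(Rational(1, 10), Pow(Add(3, 0), -1), Add(14, Mul(5, Add(3, 0)))), Mul(-18, -8)) = Add(Mul(Rational(1, 10), Pow(3, -1), Add(14, Mul(5, 3))), 144) = Add(Mul(Rational(1, 10), Rational(1, 3), Add(14, 15)), 144) = Add(Mul(Rational(1, 10), Rational(1, 3), 29), 144) = Add(Rational(29, 30), 144) = Rational(4349, 30)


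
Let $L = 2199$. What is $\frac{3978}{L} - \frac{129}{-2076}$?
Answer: $\frac{949111}{507236} \approx 1.8711$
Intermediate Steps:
$\frac{3978}{L} - \frac{129}{-2076} = \frac{3978}{2199} - \frac{129}{-2076} = 3978 \cdot \frac{1}{2199} - - \frac{43}{692} = \frac{1326}{733} + \frac{43}{692} = \frac{949111}{507236}$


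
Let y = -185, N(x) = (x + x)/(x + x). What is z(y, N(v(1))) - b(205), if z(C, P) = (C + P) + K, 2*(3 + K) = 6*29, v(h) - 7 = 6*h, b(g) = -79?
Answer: -21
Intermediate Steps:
v(h) = 7 + 6*h
N(x) = 1 (N(x) = (2*x)/((2*x)) = (2*x)*(1/(2*x)) = 1)
K = 84 (K = -3 + (6*29)/2 = -3 + (1/2)*174 = -3 + 87 = 84)
z(C, P) = 84 + C + P (z(C, P) = (C + P) + 84 = 84 + C + P)
z(y, N(v(1))) - b(205) = (84 - 185 + 1) - 1*(-79) = -100 + 79 = -21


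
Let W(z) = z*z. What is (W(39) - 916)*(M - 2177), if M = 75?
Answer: -1271710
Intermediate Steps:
W(z) = z²
(W(39) - 916)*(M - 2177) = (39² - 916)*(75 - 2177) = (1521 - 916)*(-2102) = 605*(-2102) = -1271710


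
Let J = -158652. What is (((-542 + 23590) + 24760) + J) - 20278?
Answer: -131122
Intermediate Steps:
(((-542 + 23590) + 24760) + J) - 20278 = (((-542 + 23590) + 24760) - 158652) - 20278 = ((23048 + 24760) - 158652) - 20278 = (47808 - 158652) - 20278 = -110844 - 20278 = -131122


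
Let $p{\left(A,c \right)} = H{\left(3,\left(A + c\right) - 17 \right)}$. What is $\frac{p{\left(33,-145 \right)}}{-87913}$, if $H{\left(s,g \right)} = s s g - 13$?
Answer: $\frac{1174}{87913} \approx 0.013354$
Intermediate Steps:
$H{\left(s,g \right)} = -13 + g s^{2}$ ($H{\left(s,g \right)} = s^{2} g - 13 = g s^{2} - 13 = -13 + g s^{2}$)
$p{\left(A,c \right)} = -166 + 9 A + 9 c$ ($p{\left(A,c \right)} = -13 + \left(\left(A + c\right) - 17\right) 3^{2} = -13 + \left(-17 + A + c\right) 9 = -13 + \left(-153 + 9 A + 9 c\right) = -166 + 9 A + 9 c$)
$\frac{p{\left(33,-145 \right)}}{-87913} = \frac{-166 + 9 \cdot 33 + 9 \left(-145\right)}{-87913} = \left(-166 + 297 - 1305\right) \left(- \frac{1}{87913}\right) = \left(-1174\right) \left(- \frac{1}{87913}\right) = \frac{1174}{87913}$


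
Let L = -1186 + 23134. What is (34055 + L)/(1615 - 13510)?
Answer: -56003/11895 ≈ -4.7081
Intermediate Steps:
L = 21948
(34055 + L)/(1615 - 13510) = (34055 + 21948)/(1615 - 13510) = 56003/(-11895) = 56003*(-1/11895) = -56003/11895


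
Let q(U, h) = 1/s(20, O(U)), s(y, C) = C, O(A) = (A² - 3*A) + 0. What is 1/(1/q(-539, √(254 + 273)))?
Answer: 1/292138 ≈ 3.4230e-6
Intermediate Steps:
O(A) = A² - 3*A
q(U, h) = 1/(U*(-3 + U))
1/(1/q(-539, √(254 + 273))) = 1/(1/(1/((-539)*(-3 - 539)))) = 1/(1/(-1/539/(-542))) = 1/(1/(-1/539*(-1/542))) = 1/(1/(1/292138)) = 1/292138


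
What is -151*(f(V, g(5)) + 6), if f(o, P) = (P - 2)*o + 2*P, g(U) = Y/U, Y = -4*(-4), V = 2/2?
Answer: -10268/5 ≈ -2053.6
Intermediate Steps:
V = 1 (V = 2*(½) = 1)
Y = 16
g(U) = 16/U
f(o, P) = 2*P + o*(-2 + P) (f(o, P) = (-2 + P)*o + 2*P = o*(-2 + P) + 2*P = 2*P + o*(-2 + P))
-151*(f(V, g(5)) + 6) = -151*((-2*1 + 2*(16/5) + (16/5)*1) + 6) = -151*((-2 + 2*(16*(⅕)) + (16*(⅕))*1) + 6) = -151*((-2 + 2*(16/5) + (16/5)*1) + 6) = -151*((-2 + 32/5 + 16/5) + 6) = -151*(38/5 + 6) = -151*68/5 = -10268/5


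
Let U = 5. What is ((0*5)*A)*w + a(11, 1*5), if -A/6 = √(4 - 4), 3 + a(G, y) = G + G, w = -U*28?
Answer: 19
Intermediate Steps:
w = -140 (w = -1*5*28 = -5*28 = -140)
a(G, y) = -3 + 2*G (a(G, y) = -3 + (G + G) = -3 + 2*G)
A = 0 (A = -6*√(4 - 4) = -6*√0 = -6*0 = 0)
((0*5)*A)*w + a(11, 1*5) = ((0*5)*0)*(-140) + (-3 + 2*11) = (0*0)*(-140) + (-3 + 22) = 0*(-140) + 19 = 0 + 19 = 19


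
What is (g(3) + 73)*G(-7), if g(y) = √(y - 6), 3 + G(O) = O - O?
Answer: -219 - 3*I*√3 ≈ -219.0 - 5.1962*I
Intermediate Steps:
G(O) = -3 (G(O) = -3 + (O - O) = -3 + 0 = -3)
g(y) = √(-6 + y)
(g(3) + 73)*G(-7) = (√(-6 + 3) + 73)*(-3) = (√(-3) + 73)*(-3) = (I*√3 + 73)*(-3) = (73 + I*√3)*(-3) = -219 - 3*I*√3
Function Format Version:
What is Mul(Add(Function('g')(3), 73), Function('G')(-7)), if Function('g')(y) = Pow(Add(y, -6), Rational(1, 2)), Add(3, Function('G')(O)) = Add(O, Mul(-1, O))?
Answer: Add(-219, Mul(-3, I, Pow(3, Rational(1, 2)))) ≈ Add(-219.00, Mul(-5.1962, I))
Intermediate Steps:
Function('G')(O) = -3 (Function('G')(O) = Add(-3, Add(O, Mul(-1, O))) = Add(-3, 0) = -3)
Function('g')(y) = Pow(Add(-6, y), Rational(1, 2))
Mul(Add(Function('g')(3), 73), Function('G')(-7)) = Mul(Add(Pow(Add(-6, 3), Rational(1, 2)), 73), -3) = Mul(Add(Pow(-3, Rational(1, 2)), 73), -3) = Mul(Add(Mul(I, Pow(3, Rational(1, 2))), 73), -3) = Mul(Add(73, Mul(I, Pow(3, Rational(1, 2)))), -3) = Add(-219, Mul(-3, I, Pow(3, Rational(1, 2))))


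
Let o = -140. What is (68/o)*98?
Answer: -238/5 ≈ -47.600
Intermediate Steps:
(68/o)*98 = (68/(-140))*98 = (68*(-1/140))*98 = -17/35*98 = -238/5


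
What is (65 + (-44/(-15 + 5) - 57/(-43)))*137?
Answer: 2083222/215 ≈ 9689.4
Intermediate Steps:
(65 + (-44/(-15 + 5) - 57/(-43)))*137 = (65 + (-44/(-10) - 57*(-1/43)))*137 = (65 + (-44*(-1/10) + 57/43))*137 = (65 + (22/5 + 57/43))*137 = (65 + 1231/215)*137 = (15206/215)*137 = 2083222/215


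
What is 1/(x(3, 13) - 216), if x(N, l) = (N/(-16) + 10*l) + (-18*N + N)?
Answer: -16/2195 ≈ -0.0072893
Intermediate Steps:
x(N, l) = 10*l - 273*N/16 (x(N, l) = (-N/16 + 10*l) - 17*N = (10*l - N/16) - 17*N = 10*l - 273*N/16)
1/(x(3, 13) - 216) = 1/((10*13 - 273/16*3) - 216) = 1/((130 - 819/16) - 216) = 1/(1261/16 - 216) = 1/(-2195/16) = -16/2195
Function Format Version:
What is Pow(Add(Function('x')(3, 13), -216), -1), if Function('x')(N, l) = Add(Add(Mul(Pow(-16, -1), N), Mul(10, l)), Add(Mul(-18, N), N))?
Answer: Rational(-16, 2195) ≈ -0.0072893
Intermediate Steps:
Function('x')(N, l) = Add(Mul(10, l), Mul(Rational(-273, 16), N)) (Function('x')(N, l) = Add(Add(Mul(Rational(-1, 16), N), Mul(10, l)), Mul(-17, N)) = Add(Add(Mul(10, l), Mul(Rational(-1, 16), N)), Mul(-17, N)) = Add(Mul(10, l), Mul(Rational(-273, 16), N)))
Pow(Add(Function('x')(3, 13), -216), -1) = Pow(Add(Add(Mul(10, 13), Mul(Rational(-273, 16), 3)), -216), -1) = Pow(Add(Add(130, Rational(-819, 16)), -216), -1) = Pow(Add(Rational(1261, 16), -216), -1) = Pow(Rational(-2195, 16), -1) = Rational(-16, 2195)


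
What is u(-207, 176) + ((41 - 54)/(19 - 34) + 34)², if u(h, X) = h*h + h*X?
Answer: 1717354/225 ≈ 7632.7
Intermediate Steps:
u(h, X) = h² + X*h
u(-207, 176) + ((41 - 54)/(19 - 34) + 34)² = -207*(176 - 207) + ((41 - 54)/(19 - 34) + 34)² = -207*(-31) + (-13/(-15) + 34)² = 6417 + (-13*(-1/15) + 34)² = 6417 + (13/15 + 34)² = 6417 + (523/15)² = 6417 + 273529/225 = 1717354/225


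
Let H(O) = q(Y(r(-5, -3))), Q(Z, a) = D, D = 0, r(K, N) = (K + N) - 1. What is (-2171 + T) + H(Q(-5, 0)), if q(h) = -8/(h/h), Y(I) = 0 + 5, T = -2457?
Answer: -4636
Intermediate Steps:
r(K, N) = -1 + K + N
Q(Z, a) = 0
Y(I) = 5
q(h) = -8 (q(h) = -8/1 = -8*1 = -8)
H(O) = -8
(-2171 + T) + H(Q(-5, 0)) = (-2171 - 2457) - 8 = -4628 - 8 = -4636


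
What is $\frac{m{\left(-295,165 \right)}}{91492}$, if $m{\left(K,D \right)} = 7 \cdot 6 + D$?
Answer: $\frac{207}{91492} \approx 0.0022625$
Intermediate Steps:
$m{\left(K,D \right)} = 42 + D$
$\frac{m{\left(-295,165 \right)}}{91492} = \frac{42 + 165}{91492} = 207 \cdot \frac{1}{91492} = \frac{207}{91492}$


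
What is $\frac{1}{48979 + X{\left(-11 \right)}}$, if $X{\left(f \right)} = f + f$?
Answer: $\frac{1}{48957} \approx 2.0426 \cdot 10^{-5}$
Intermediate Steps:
$X{\left(f \right)} = 2 f$
$\frac{1}{48979 + X{\left(-11 \right)}} = \frac{1}{48979 + 2 \left(-11\right)} = \frac{1}{48979 - 22} = \frac{1}{48957}$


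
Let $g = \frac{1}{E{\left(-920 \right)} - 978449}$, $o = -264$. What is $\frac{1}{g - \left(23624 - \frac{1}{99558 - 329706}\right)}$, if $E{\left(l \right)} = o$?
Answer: $- \frac{225248839524}{5321278586123837} \approx -4.233 \cdot 10^{-5}$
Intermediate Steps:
$E{\left(l \right)} = -264$
$g = - \frac{1}{978713}$ ($g = \frac{1}{-264 - 978449} = \frac{1}{-978713} = - \frac{1}{978713} \approx -1.0217 \cdot 10^{-6}$)
$\frac{1}{g - \left(23624 - \frac{1}{99558 - 329706}\right)} = \frac{1}{- \frac{1}{978713} - \left(23624 - \frac{1}{99558 - 329706}\right)} = \frac{1}{- \frac{1}{978713} - \left(23624 - \frac{1}{-230148}\right)} = \frac{1}{- \frac{1}{978713} - \frac{5437016353}{230148}} = \frac{1}{- \frac{5321278586123837}{225248839524}} = - \frac{225248839524}{5321278586123837}$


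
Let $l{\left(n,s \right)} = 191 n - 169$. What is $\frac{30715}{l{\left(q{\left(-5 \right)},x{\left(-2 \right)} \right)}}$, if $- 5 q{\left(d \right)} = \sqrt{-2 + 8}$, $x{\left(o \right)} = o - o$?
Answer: $- \frac{129770875}{495139} + \frac{29332825 \sqrt{6}}{495139} \approx -116.98$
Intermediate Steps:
$x{\left(o \right)} = 0$
$q{\left(d \right)} = - \frac{\sqrt{6}}{5}$ ($q{\left(d \right)} = - \frac{\sqrt{-2 + 8}}{5} = - \frac{\sqrt{6}}{5}$)
$l{\left(n,s \right)} = -169 + 191 n$
$\frac{30715}{l{\left(q{\left(-5 \right)},x{\left(-2 \right)} \right)}} = \frac{30715}{-169 + 191 \left(- \frac{\sqrt{6}}{5}\right)} = \frac{30715}{-169 - \frac{191 \sqrt{6}}{5}}$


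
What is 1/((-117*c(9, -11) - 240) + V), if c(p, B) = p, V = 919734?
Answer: 1/918441 ≈ 1.0888e-6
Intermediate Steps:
1/((-117*c(9, -11) - 240) + V) = 1/((-117*9 - 240) + 919734) = 1/((-1053 - 240) + 919734) = 1/(-1293 + 919734) = 1/918441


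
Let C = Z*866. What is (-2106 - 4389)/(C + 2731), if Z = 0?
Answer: -6495/2731 ≈ -2.3783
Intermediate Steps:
C = 0 (C = 0*866 = 0)
(-2106 - 4389)/(C + 2731) = (-2106 - 4389)/(0 + 2731) = -6495/2731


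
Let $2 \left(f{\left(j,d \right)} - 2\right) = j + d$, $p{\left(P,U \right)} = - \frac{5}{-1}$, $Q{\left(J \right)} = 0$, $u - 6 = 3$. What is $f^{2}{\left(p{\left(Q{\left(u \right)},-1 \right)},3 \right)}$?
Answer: $36$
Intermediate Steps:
$u = 9$ ($u = 6 + 3 = 9$)
$p{\left(P,U \right)} = 5$ ($p{\left(P,U \right)} = \left(-5\right) \left(-1\right) = 5$)
$f{\left(j,d \right)} = 2 + \frac{d}{2} + \frac{j}{2}$ ($f{\left(j,d \right)} = 2 + \frac{j + d}{2} = 2 + \frac{d + j}{2} = 2 + \left(\frac{d}{2} + \frac{j}{2}\right) = 2 + \frac{d}{2} + \frac{j}{2}$)
$f^{2}{\left(p{\left(Q{\left(u \right)},-1 \right)},3 \right)} = \left(2 + \frac{1}{2} \cdot 3 + \frac{1}{2} \cdot 5\right)^{2} = \left(2 + \frac{3}{2} + \frac{5}{2}\right)^{2} = 6^{2} = 36$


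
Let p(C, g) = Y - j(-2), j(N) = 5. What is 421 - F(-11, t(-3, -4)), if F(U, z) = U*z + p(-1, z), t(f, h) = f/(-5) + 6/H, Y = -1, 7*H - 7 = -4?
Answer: 2938/5 ≈ 587.60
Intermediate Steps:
H = 3/7 (H = 1 + (⅐)*(-4) = 1 - 4/7 = 3/7 ≈ 0.42857)
p(C, g) = -6 (p(C, g) = -1 - 1*5 = -1 - 5 = -6)
t(f, h) = 14 - f/5 (t(f, h) = f/(-5) + 6/(3/7) = f*(-⅕) + 6*(7/3) = -f/5 + 14 = 14 - f/5)
F(U, z) = -6 + U*z (F(U, z) = U*z - 6 = -6 + U*z)
421 - F(-11, t(-3, -4)) = 421 - (-6 - 11*(14 - ⅕*(-3))) = 421 - (-6 - 11*(14 + ⅗)) = 421 - (-6 - 11*73/5) = 421 - (-6 - 803/5) = 421 - 1*(-833/5) = 421 + 833/5 = 2938/5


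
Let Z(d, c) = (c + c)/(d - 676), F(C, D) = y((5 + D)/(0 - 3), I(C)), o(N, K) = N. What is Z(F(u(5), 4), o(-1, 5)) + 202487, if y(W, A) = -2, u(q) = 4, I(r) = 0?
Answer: 68643094/339 ≈ 2.0249e+5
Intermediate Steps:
F(C, D) = -2
Z(d, c) = 2*c/(-676 + d) (Z(d, c) = (2*c)/(-676 + d) = 2*c/(-676 + d))
Z(F(u(5), 4), o(-1, 5)) + 202487 = 2*(-1)/(-676 - 2) + 202487 = 2*(-1)/(-678) + 202487 = 2*(-1)*(-1/678) + 202487 = 1/339 + 202487 = 68643094/339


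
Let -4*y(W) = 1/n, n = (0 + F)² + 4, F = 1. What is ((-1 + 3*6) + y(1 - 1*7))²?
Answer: 114921/400 ≈ 287.30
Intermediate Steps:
n = 5 (n = (0 + 1)² + 4 = 1² + 4 = 1 + 4 = 5)
y(W) = -1/20 (y(W) = -¼/5 = -¼*⅕ = -1/20)
((-1 + 3*6) + y(1 - 1*7))² = ((-1 + 3*6) - 1/20)² = ((-1 + 18) - 1/20)² = (17 - 1/20)² = (339/20)² = 114921/400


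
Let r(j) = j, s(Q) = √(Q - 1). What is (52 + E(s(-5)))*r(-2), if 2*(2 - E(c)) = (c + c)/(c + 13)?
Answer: 2*(-53*√6 + 702*I)/(√6 - 13*I) ≈ -107.93 + 0.36392*I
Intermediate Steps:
s(Q) = √(-1 + Q)
E(c) = 2 - c/(13 + c) (E(c) = 2 - (c + c)/(2*(c + 13)) = 2 - 2*c/(2*(13 + c)) = 2 - c/(13 + c))
(52 + E(s(-5)))*r(-2) = (52 + (26 + √(-1 - 5))/(13 + √(-1 - 5)))*(-2) = (52 + (26 + √(-6))/(13 + √(-6)))*(-2) = (52 + (26 + I*√6)/(13 + I*√6))*(-2) = -104 - 2*(26 + I*√6)/(13 + I*√6)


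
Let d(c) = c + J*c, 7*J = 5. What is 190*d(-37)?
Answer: -84360/7 ≈ -12051.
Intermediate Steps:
J = 5/7 (J = (1/7)*5 = 5/7 ≈ 0.71429)
d(c) = 12*c/7 (d(c) = c + 5*c/7 = 12*c/7)
190*d(-37) = 190*((12/7)*(-37)) = 190*(-444/7) = -84360/7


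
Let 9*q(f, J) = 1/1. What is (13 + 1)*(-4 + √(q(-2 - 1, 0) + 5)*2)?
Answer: -56 + 28*√46/3 ≈ 7.3017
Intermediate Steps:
q(f, J) = ⅑ (q(f, J) = (⅑)/1 = (⅑)*1 = ⅑)
(13 + 1)*(-4 + √(q(-2 - 1, 0) + 5)*2) = (13 + 1)*(-4 + √(⅑ + 5)*2) = 14*(-4 + √(46/9)*2) = 14*(-4 + (√46/3)*2) = 14*(-4 + 2*√46/3) = -56 + 28*√46/3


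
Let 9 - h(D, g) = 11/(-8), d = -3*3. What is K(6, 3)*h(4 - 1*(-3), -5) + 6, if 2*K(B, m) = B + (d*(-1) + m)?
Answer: 795/8 ≈ 99.375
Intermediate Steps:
d = -9
h(D, g) = 83/8 (h(D, g) = 9 - 11/(-8) = 9 - 11*(-1)/8 = 9 - 1*(-11/8) = 9 + 11/8 = 83/8)
K(B, m) = 9/2 + B/2 + m/2 (K(B, m) = (B + (-9*(-1) + m))/2 = (B + (9 + m))/2 = (9 + B + m)/2 = 9/2 + B/2 + m/2)
K(6, 3)*h(4 - 1*(-3), -5) + 6 = (9/2 + (½)*6 + (½)*3)*(83/8) + 6 = (9/2 + 3 + 3/2)*(83/8) + 6 = 9*(83/8) + 6 = 747/8 + 6 = 795/8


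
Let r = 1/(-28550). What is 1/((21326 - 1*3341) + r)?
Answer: 28550/513471749 ≈ 5.5602e-5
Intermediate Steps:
r = -1/28550 ≈ -3.5026e-5
1/((21326 - 1*3341) + r) = 1/((21326 - 1*3341) - 1/28550) = 1/((21326 - 3341) - 1/28550) = 1/(17985 - 1/28550) = 1/(513471749/28550) = 28550/513471749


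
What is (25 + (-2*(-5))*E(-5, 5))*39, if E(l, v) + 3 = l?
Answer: -2145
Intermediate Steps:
E(l, v) = -3 + l
(25 + (-2*(-5))*E(-5, 5))*39 = (25 + (-2*(-5))*(-3 - 5))*39 = (25 + 10*(-8))*39 = (25 - 80)*39 = -55*39 = -2145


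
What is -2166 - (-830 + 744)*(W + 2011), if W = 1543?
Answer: 303478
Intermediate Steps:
-2166 - (-830 + 744)*(W + 2011) = -2166 - (-830 + 744)*(1543 + 2011) = -2166 - (-86)*3554 = -2166 - 1*(-305644) = -2166 + 305644 = 303478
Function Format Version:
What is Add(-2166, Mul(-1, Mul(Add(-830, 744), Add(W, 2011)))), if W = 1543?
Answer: 303478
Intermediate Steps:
Add(-2166, Mul(-1, Mul(Add(-830, 744), Add(W, 2011)))) = Add(-2166, Mul(-1, Mul(Add(-830, 744), Add(1543, 2011)))) = Add(-2166, Mul(-1, Mul(-86, 3554))) = Add(-2166, Mul(-1, -305644)) = Add(-2166, 305644) = 303478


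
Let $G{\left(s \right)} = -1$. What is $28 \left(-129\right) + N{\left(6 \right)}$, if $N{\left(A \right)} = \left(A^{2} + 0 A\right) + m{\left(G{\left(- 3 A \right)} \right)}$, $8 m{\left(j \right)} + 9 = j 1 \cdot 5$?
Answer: $- \frac{14311}{4} \approx -3577.8$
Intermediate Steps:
$m{\left(j \right)} = - \frac{9}{8} + \frac{5 j}{8}$ ($m{\left(j \right)} = - \frac{9}{8} + \frac{j 1 \cdot 5}{8} = - \frac{9}{8} + \frac{j 5}{8} = - \frac{9}{8} + \frac{5 j}{8}$)
$N{\left(A \right)} = - \frac{7}{4} + A^{2}$ ($N{\left(A \right)} = \left(A^{2} + 0 A\right) + \left(- \frac{9}{8} + \frac{5}{8} \left(-1\right)\right) = \left(A^{2} + 0\right) - \frac{7}{4} = A^{2} - \frac{7}{4} = - \frac{7}{4} + A^{2}$)
$28 \left(-129\right) + N{\left(6 \right)} = 28 \left(-129\right) - \left(\frac{7}{4} - 6^{2}\right) = -3612 + \left(- \frac{7}{4} + 36\right) = -3612 + \frac{137}{4} = - \frac{14311}{4}$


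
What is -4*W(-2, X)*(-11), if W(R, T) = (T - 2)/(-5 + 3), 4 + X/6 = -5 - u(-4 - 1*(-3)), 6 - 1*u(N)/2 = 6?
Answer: 1232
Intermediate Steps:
u(N) = 0 (u(N) = 12 - 2*6 = 12 - 12 = 0)
X = -54 (X = -24 + 6*(-5 - 1*0) = -24 + 6*(-5 + 0) = -24 + 6*(-5) = -24 - 30 = -54)
W(R, T) = 1 - T/2 (W(R, T) = (-2 + T)/(-2) = (-2 + T)*(-½) = 1 - T/2)
-4*W(-2, X)*(-11) = -4*(1 - ½*(-54))*(-11) = -4*(1 + 27)*(-11) = -4*28*(-11) = -4*(-308) = -2*(-616) = 1232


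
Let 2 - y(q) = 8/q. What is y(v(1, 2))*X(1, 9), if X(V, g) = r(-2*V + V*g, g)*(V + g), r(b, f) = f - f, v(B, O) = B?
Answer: 0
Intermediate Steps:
y(q) = 2 - 8/q
r(b, f) = 0
X(V, g) = 0 (X(V, g) = 0*(V + g) = 0)
y(v(1, 2))*X(1, 9) = (2 - 8/1)*0 = (2 - 8*1)*0 = (2 - 8)*0 = -6*0 = 0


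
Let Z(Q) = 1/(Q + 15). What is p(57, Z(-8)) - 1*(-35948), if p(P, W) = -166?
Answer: 35782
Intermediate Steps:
Z(Q) = 1/(15 + Q)
p(57, Z(-8)) - 1*(-35948) = -166 - 1*(-35948) = -166 + 35948 = 35782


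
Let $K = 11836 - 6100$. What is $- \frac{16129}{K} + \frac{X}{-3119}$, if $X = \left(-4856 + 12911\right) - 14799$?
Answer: $- \frac{11622767}{17890584} \approx -0.64966$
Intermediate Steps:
$X = -6744$ ($X = 8055 - 14799 = -6744$)
$K = 5736$
$- \frac{16129}{K} + \frac{X}{-3119} = - \frac{16129}{5736} - \frac{6744}{-3119} = \left(-16129\right) \frac{1}{5736} - - \frac{6744}{3119} = - \frac{16129}{5736} + \frac{6744}{3119} = - \frac{11622767}{17890584}$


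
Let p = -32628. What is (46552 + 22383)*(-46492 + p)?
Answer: -5454137200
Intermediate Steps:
(46552 + 22383)*(-46492 + p) = (46552 + 22383)*(-46492 - 32628) = 68935*(-79120) = -5454137200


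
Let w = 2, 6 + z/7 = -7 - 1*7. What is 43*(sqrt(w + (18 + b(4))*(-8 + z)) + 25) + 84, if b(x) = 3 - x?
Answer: 1159 + 43*I*sqrt(2514) ≈ 1159.0 + 2156.0*I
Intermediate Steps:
z = -140 (z = -42 + 7*(-7 - 1*7) = -42 + 7*(-7 - 7) = -42 + 7*(-14) = -42 - 98 = -140)
43*(sqrt(w + (18 + b(4))*(-8 + z)) + 25) + 84 = 43*(sqrt(2 + (18 + (3 - 1*4))*(-8 - 140)) + 25) + 84 = 43*(sqrt(2 + (18 + (3 - 4))*(-148)) + 25) + 84 = 43*(sqrt(2 + (18 - 1)*(-148)) + 25) + 84 = 43*(sqrt(2 + 17*(-148)) + 25) + 84 = 43*(sqrt(2 - 2516) + 25) + 84 = 43*(sqrt(-2514) + 25) + 84 = 43*(I*sqrt(2514) + 25) + 84 = 43*(25 + I*sqrt(2514)) + 84 = (1075 + 43*I*sqrt(2514)) + 84 = 1159 + 43*I*sqrt(2514)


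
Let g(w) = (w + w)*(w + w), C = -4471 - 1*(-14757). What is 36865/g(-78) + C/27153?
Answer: 139035049/73421712 ≈ 1.8937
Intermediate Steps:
C = 10286 (C = -4471 + 14757 = 10286)
g(w) = 4*w**2 (g(w) = (2*w)*(2*w) = 4*w**2)
36865/g(-78) + C/27153 = 36865/((4*(-78)**2)) + 10286/27153 = 36865/((4*6084)) + 10286*(1/27153) = 36865/24336 + 10286/27153 = 139035049/73421712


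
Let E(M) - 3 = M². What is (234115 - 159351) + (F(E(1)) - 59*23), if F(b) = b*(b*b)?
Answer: 73471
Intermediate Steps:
E(M) = 3 + M²
F(b) = b³ (F(b) = b*b² = b³)
(234115 - 159351) + (F(E(1)) - 59*23) = (234115 - 159351) + ((3 + 1²)³ - 59*23) = 74764 + ((3 + 1)³ - 1357) = 74764 + (4³ - 1357) = 74764 + (64 - 1357) = 74764 - 1293 = 73471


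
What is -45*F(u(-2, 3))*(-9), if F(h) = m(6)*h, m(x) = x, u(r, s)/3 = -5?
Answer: -36450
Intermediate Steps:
u(r, s) = -15 (u(r, s) = 3*(-5) = -15)
F(h) = 6*h
-45*F(u(-2, 3))*(-9) = -270*(-15)*(-9) = -45*(-90)*(-9) = 4050*(-9) = -36450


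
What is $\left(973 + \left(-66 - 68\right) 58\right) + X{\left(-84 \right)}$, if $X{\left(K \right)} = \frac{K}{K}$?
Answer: $-6798$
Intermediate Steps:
$X{\left(K \right)} = 1$
$\left(973 + \left(-66 - 68\right) 58\right) + X{\left(-84 \right)} = \left(973 + \left(-66 - 68\right) 58\right) + 1 = \left(973 - 7772\right) + 1 = -6799 + 1 = -6798$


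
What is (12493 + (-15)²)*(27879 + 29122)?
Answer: 724938718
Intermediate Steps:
(12493 + (-15)²)*(27879 + 29122) = (12493 + 225)*57001 = 12718*57001 = 724938718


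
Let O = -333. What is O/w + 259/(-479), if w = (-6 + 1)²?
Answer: -165982/11975 ≈ -13.861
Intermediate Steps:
w = 25 (w = (-5)² = 25)
O/w + 259/(-479) = -333/25 + 259/(-479) = -333*1/25 + 259*(-1/479) = -333/25 - 259/479 = -165982/11975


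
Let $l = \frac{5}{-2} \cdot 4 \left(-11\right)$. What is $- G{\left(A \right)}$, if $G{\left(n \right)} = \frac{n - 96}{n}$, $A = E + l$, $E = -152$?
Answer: $- \frac{23}{7} \approx -3.2857$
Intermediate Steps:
$l = 110$ ($l = 5 \left(- \frac{1}{2}\right) 4 \left(-11\right) = \left(- \frac{5}{2}\right) 4 \left(-11\right) = \left(-10\right) \left(-11\right) = 110$)
$A = -42$ ($A = -152 + 110 = -42$)
$G{\left(n \right)} = \frac{-96 + n}{n}$
$- G{\left(A \right)} = - \frac{-96 - 42}{-42} = - \frac{\left(-1\right) \left(-138\right)}{42} = \left(-1\right) \frac{23}{7} = - \frac{23}{7}$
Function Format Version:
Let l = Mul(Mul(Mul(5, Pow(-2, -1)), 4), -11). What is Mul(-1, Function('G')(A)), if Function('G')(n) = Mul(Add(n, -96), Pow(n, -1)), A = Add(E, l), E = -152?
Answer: Rational(-23, 7) ≈ -3.2857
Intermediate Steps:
l = 110 (l = Mul(Mul(Mul(5, Rational(-1, 2)), 4), -11) = Mul(Mul(Rational(-5, 2), 4), -11) = Mul(-10, -11) = 110)
A = -42 (A = Add(-152, 110) = -42)
Function('G')(n) = Mul(Pow(n, -1), Add(-96, n)) (Function('G')(n) = Mul(Add(-96, n), Pow(n, -1)) = Mul(Pow(n, -1), Add(-96, n)))
Mul(-1, Function('G')(A)) = Mul(-1, Mul(Pow(-42, -1), Add(-96, -42))) = Mul(-1, Mul(Rational(-1, 42), -138)) = Mul(-1, Rational(23, 7)) = Rational(-23, 7)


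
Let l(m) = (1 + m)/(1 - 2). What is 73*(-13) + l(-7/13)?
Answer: -12343/13 ≈ -949.46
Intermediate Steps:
l(m) = -1 - m (l(m) = (1 + m)/(-1) = (1 + m)*(-1) = -1 - m)
73*(-13) + l(-7/13) = 73*(-13) + (-1 - (-7)/13) = -949 + (-1 - (-7)/13) = -949 + (-1 - 1*(-7/13)) = -949 + (-1 + 7/13) = -949 - 6/13 = -12343/13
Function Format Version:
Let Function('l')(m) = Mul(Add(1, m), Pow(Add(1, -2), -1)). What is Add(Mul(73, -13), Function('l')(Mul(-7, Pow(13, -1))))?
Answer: Rational(-12343, 13) ≈ -949.46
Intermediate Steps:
Function('l')(m) = Add(-1, Mul(-1, m)) (Function('l')(m) = Mul(Add(1, m), Pow(-1, -1)) = Mul(Add(1, m), -1) = Add(-1, Mul(-1, m)))
Add(Mul(73, -13), Function('l')(Mul(-7, Pow(13, -1)))) = Add(Mul(73, -13), Add(-1, Mul(-1, Mul(-7, Pow(13, -1))))) = Add(-949, Add(-1, Mul(-1, Mul(-7, Rational(1, 13))))) = Add(-949, Add(-1, Mul(-1, Rational(-7, 13)))) = Add(-949, Add(-1, Rational(7, 13))) = Add(-949, Rational(-6, 13)) = Rational(-12343, 13)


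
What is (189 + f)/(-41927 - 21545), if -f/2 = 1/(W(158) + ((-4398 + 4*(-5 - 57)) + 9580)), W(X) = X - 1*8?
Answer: -480437/161345824 ≈ -0.0029777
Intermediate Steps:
W(X) = -8 + X (W(X) = X - 8 = -8 + X)
f = -1/2542 (f = -2/((-8 + 158) + ((-4398 + 4*(-5 - 57)) + 9580)) = -2/(150 + ((-4398 + 4*(-62)) + 9580)) = -2/(150 + ((-4398 - 248) + 9580)) = -2/(150 + (-4646 + 9580)) = -2/(150 + 4934) = -2/5084 = -2*1/5084 = -1/2542 ≈ -0.00039339)
(189 + f)/(-41927 - 21545) = (189 - 1/2542)/(-41927 - 21545) = (480437/2542)/(-63472) = (480437/2542)*(-1/63472) = -480437/161345824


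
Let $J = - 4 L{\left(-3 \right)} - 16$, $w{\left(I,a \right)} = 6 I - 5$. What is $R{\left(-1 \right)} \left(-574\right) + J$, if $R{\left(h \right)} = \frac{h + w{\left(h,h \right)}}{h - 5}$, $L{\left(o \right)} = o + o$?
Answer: $-1140$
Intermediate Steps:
$w{\left(I,a \right)} = -5 + 6 I$
$L{\left(o \right)} = 2 o$
$R{\left(h \right)} = \frac{-5 + 7 h}{-5 + h}$ ($R{\left(h \right)} = \frac{h + \left(-5 + 6 h\right)}{h - 5} = \frac{-5 + 7 h}{-5 + h}$)
$J = 8$ ($J = - 4 \cdot 2 \left(-3\right) - 16 = \left(-4\right) \left(-6\right) - 16 = 24 - 16 = 8$)
$R{\left(-1 \right)} \left(-574\right) + J = \frac{-5 + 7 \left(-1\right)}{-5 - 1} \left(-574\right) + 8 = \frac{-5 - 7}{-6} \left(-574\right) + 8 = \left(- \frac{1}{6}\right) \left(-12\right) \left(-574\right) + 8 = 2 \left(-574\right) + 8 = -1148 + 8 = -1140$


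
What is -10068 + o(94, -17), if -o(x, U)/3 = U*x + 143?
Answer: -5703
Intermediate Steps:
o(x, U) = -429 - 3*U*x (o(x, U) = -3*(U*x + 143) = -3*(143 + U*x) = -429 - 3*U*x)
-10068 + o(94, -17) = -10068 + (-429 - 3*(-17)*94) = -10068 + (-429 + 4794) = -10068 + 4365 = -5703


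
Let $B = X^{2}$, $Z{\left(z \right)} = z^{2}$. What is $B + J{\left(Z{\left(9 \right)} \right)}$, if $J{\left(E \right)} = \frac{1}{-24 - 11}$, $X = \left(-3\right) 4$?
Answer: $\frac{5039}{35} \approx 143.97$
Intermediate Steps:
$X = -12$
$B = 144$ ($B = \left(-12\right)^{2} = 144$)
$J{\left(E \right)} = - \frac{1}{35}$ ($J{\left(E \right)} = \frac{1}{-35} = - \frac{1}{35}$)
$B + J{\left(Z{\left(9 \right)} \right)} = 144 - \frac{1}{35} = \frac{5039}{35}$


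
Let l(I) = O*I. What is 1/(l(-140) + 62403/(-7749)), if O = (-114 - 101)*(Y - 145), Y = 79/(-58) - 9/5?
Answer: -74907/334061723839 ≈ -2.2423e-7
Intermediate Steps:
Y = -917/290 (Y = 79*(-1/58) - 9*⅕ = -79/58 - 9/5 = -917/290 ≈ -3.1621)
O = 1847581/58 (O = (-114 - 101)*(-917/290 - 145) = -215*(-42967/290) = 1847581/58 ≈ 31855.)
l(I) = 1847581*I/58
1/(l(-140) + 62403/(-7749)) = 1/((1847581/58)*(-140) + 62403/(-7749)) = 1/(-129330670/29 + 62403*(-1/7749)) = 1/(-129330670/29 - 20801/2583) = 1/(-334061723839/74907) = -74907/334061723839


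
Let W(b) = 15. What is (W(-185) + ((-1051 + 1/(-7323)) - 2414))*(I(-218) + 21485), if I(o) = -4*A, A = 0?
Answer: -542804581235/7323 ≈ -7.4123e+7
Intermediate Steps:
I(o) = 0 (I(o) = -4*0 = 0)
(W(-185) + ((-1051 + 1/(-7323)) - 2414))*(I(-218) + 21485) = (15 + ((-1051 + 1/(-7323)) - 2414))*(0 + 21485) = (15 + ((-1051 - 1/7323) - 2414))*21485 = (15 + (-7696474/7323 - 2414))*21485 = (15 - 25374196/7323)*21485 = -25264351/7323*21485 = -542804581235/7323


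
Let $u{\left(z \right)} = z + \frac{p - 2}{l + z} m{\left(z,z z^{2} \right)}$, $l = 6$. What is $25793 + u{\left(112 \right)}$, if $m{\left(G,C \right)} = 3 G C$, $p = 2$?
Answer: $25905$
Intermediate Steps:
$m{\left(G,C \right)} = 3 C G$
$u{\left(z \right)} = z$ ($u{\left(z \right)} = z + \frac{2 - 2}{6 + z} 3 z z^{2} z = z + \frac{0}{6 + z} 3 z^{3} z = z + 0 \cdot 3 z^{4} = z + 0 = z$)
$25793 + u{\left(112 \right)} = 25793 + 112 = 25905$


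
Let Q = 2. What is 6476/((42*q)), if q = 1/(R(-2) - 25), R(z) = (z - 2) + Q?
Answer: -29142/7 ≈ -4163.1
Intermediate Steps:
R(z) = z (R(z) = (z - 2) + 2 = (-2 + z) + 2 = z)
q = -1/27 (q = 1/(-2 - 25) = 1/(-27) = -1/27 ≈ -0.037037)
6476/((42*q)) = 6476/((42*(-1/27))) = 6476/(-14/9) = 6476*(-9/14) = -29142/7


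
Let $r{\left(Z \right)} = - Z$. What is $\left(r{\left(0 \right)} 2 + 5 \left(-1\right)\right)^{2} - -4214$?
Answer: $4239$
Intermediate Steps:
$\left(r{\left(0 \right)} 2 + 5 \left(-1\right)\right)^{2} - -4214 = \left(\left(-1\right) 0 \cdot 2 + 5 \left(-1\right)\right)^{2} - -4214 = \left(0 \cdot 2 - 5\right)^{2} + 4214 = \left(0 - 5\right)^{2} + 4214 = \left(-5\right)^{2} + 4214 = 25 + 4214 = 4239$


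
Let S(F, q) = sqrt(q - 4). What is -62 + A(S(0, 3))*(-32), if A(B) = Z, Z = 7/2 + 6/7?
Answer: -1410/7 ≈ -201.43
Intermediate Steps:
S(F, q) = sqrt(-4 + q)
Z = 61/14 (Z = 7*(1/2) + 6*(1/7) = 7/2 + 6/7 = 61/14 ≈ 4.3571)
A(B) = 61/14
-62 + A(S(0, 3))*(-32) = -62 + (61/14)*(-32) = -62 - 976/7 = -1410/7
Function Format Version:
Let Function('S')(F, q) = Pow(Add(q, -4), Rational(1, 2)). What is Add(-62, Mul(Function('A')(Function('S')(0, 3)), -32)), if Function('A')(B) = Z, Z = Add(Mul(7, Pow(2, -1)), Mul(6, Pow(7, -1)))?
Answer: Rational(-1410, 7) ≈ -201.43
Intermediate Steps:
Function('S')(F, q) = Pow(Add(-4, q), Rational(1, 2))
Z = Rational(61, 14) (Z = Add(Mul(7, Rational(1, 2)), Mul(6, Rational(1, 7))) = Add(Rational(7, 2), Rational(6, 7)) = Rational(61, 14) ≈ 4.3571)
Function('A')(B) = Rational(61, 14)
Add(-62, Mul(Function('A')(Function('S')(0, 3)), -32)) = Add(-62, Mul(Rational(61, 14), -32)) = Add(-62, Rational(-976, 7)) = Rational(-1410, 7)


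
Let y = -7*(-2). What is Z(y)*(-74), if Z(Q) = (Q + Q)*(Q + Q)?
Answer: -58016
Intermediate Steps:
y = 14
Z(Q) = 4*Q² (Z(Q) = (2*Q)*(2*Q) = 4*Q²)
Z(y)*(-74) = (4*14²)*(-74) = (4*196)*(-74) = 784*(-74) = -58016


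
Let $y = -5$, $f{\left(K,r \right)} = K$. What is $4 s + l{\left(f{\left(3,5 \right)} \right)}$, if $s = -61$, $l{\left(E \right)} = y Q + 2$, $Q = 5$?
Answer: $-267$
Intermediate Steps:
$l{\left(E \right)} = -23$ ($l{\left(E \right)} = \left(-5\right) 5 + 2 = -25 + 2 = -23$)
$4 s + l{\left(f{\left(3,5 \right)} \right)} = 4 \left(-61\right) - 23 = -244 - 23 = -267$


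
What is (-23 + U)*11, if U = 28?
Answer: 55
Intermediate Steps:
(-23 + U)*11 = (-23 + 28)*11 = 5*11 = 55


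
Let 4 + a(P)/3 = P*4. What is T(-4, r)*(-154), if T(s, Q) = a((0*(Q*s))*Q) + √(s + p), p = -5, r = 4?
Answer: 1848 - 462*I ≈ 1848.0 - 462.0*I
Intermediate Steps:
a(P) = -12 + 12*P (a(P) = -12 + 3*(P*4) = -12 + 3*(4*P) = -12 + 12*P)
T(s, Q) = -12 + √(-5 + s) (T(s, Q) = (-12 + 12*((0*(Q*s))*Q)) + √(s - 5) = (-12 + 12*(0*Q)) + √(-5 + s) = (-12 + 12*0) + √(-5 + s) = (-12 + 0) + √(-5 + s) = -12 + √(-5 + s))
T(-4, r)*(-154) = (-12 + √(-5 - 4))*(-154) = (-12 + √(-9))*(-154) = (-12 + 3*I)*(-154) = 1848 - 462*I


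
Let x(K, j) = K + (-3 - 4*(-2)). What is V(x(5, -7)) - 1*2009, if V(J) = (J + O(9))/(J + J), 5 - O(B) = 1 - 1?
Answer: -8033/4 ≈ -2008.3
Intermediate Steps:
x(K, j) = 5 + K (x(K, j) = K + (-3 + 8) = K + 5 = 5 + K)
O(B) = 5 (O(B) = 5 - (1 - 1) = 5 - 1*0 = 5 + 0 = 5)
V(J) = (5 + J)/(2*J) (V(J) = (J + 5)/(J + J) = (5 + J)/((2*J)) = (5 + J)*(1/(2*J)) = (5 + J)/(2*J))
V(x(5, -7)) - 1*2009 = (5 + (5 + 5))/(2*(5 + 5)) - 1*2009 = (1/2)*(5 + 10)/10 - 2009 = (1/2)*(1/10)*15 - 2009 = 3/4 - 2009 = -8033/4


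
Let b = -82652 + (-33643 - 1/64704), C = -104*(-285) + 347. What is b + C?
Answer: -5584472833/64704 ≈ -86308.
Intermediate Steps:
C = 29987 (C = 29640 + 347 = 29987)
b = -7524751681/64704 (b = -82652 + (-33643 - 1*1/64704) = -82652 + (-33643 - 1/64704) = -82652 - 2176836673/64704 = -7524751681/64704 ≈ -1.1630e+5)
b + C = -7524751681/64704 + 29987 = -5584472833/64704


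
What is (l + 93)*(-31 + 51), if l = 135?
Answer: 4560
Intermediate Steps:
(l + 93)*(-31 + 51) = (135 + 93)*(-31 + 51) = 228*20 = 4560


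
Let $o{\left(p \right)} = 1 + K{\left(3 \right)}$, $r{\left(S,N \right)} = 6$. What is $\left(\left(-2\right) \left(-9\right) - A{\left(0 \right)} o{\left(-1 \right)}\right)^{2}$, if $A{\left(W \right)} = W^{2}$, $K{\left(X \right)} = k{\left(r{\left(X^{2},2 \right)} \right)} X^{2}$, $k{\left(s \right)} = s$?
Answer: $324$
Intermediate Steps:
$K{\left(X \right)} = 6 X^{2}$
$o{\left(p \right)} = 55$ ($o{\left(p \right)} = 1 + 6 \cdot 3^{2} = 1 + 6 \cdot 9 = 1 + 54 = 55$)
$\left(\left(-2\right) \left(-9\right) - A{\left(0 \right)} o{\left(-1 \right)}\right)^{2} = \left(\left(-2\right) \left(-9\right) - 0^{2} \cdot 55\right)^{2} = \left(18 - 0 \cdot 55\right)^{2} = \left(18 - 0\right)^{2} = \left(18 + 0\right)^{2} = 18^{2} = 324$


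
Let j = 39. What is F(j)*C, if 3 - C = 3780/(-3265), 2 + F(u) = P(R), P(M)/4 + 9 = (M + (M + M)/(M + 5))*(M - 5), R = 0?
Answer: -103170/653 ≈ -157.99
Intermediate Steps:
P(M) = -36 + 4*(-5 + M)*(M + 2*M/(5 + M)) (P(M) = -36 + 4*((M + (M + M)/(M + 5))*(M - 5)) = -36 + 4*((M + (2*M)/(5 + M))*(-5 + M)) = -36 + 4*((M + 2*M/(5 + M))*(-5 + M)) = -36 + 4*((-5 + M)*(M + 2*M/(5 + M))) = -36 + 4*(-5 + M)*(M + 2*M/(5 + M)))
F(u) = -38 (F(u) = -2 + 4*(-45 + 0**3 - 44*0 + 2*0**2)/(5 + 0) = -2 + 4*(-45 + 0 + 0 + 2*0)/5 = -2 + 4*(1/5)*(-45 + 0 + 0 + 0) = -2 + 4*(1/5)*(-45) = -2 - 36 = -38)
C = 2715/653 (C = 3 - 3780/(-3265) = 3 - 3780*(-1)/3265 = 3 - 1*(-756/653) = 3 + 756/653 = 2715/653 ≈ 4.1577)
F(j)*C = -38*2715/653 = -103170/653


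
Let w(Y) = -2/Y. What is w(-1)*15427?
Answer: 30854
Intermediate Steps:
w(Y) = -2/Y
w(-1)*15427 = -2/(-1)*15427 = -2*(-1)*15427 = 2*15427 = 30854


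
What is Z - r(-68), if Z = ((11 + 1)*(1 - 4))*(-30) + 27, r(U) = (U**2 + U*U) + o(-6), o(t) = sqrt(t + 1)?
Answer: -8141 - I*sqrt(5) ≈ -8141.0 - 2.2361*I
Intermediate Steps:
o(t) = sqrt(1 + t)
r(U) = 2*U**2 + I*sqrt(5) (r(U) = (U**2 + U*U) + sqrt(1 - 6) = (U**2 + U**2) + sqrt(-5) = 2*U**2 + I*sqrt(5))
Z = 1107 (Z = (12*(-3))*(-30) + 27 = -36*(-30) + 27 = 1080 + 27 = 1107)
Z - r(-68) = 1107 - (2*(-68)**2 + I*sqrt(5)) = 1107 - (2*4624 + I*sqrt(5)) = 1107 - (9248 + I*sqrt(5)) = 1107 + (-9248 - I*sqrt(5)) = -8141 - I*sqrt(5)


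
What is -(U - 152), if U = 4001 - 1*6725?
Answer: 2876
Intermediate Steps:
U = -2724 (U = 4001 - 6725 = -2724)
-(U - 152) = -(-2724 - 152) = -1*(-2876) = 2876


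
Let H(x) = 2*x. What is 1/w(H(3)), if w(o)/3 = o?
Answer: 1/18 ≈ 0.055556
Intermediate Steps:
w(o) = 3*o
1/w(H(3)) = 1/(3*(2*3)) = 1/(3*6) = 1/18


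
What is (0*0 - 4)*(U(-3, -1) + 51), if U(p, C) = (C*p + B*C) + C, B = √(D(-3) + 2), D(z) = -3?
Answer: -212 + 4*I ≈ -212.0 + 4.0*I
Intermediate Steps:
B = I (B = √(-3 + 2) = √(-1) = I ≈ 1.0*I)
U(p, C) = C + I*C + C*p (U(p, C) = (C*p + I*C) + C = (I*C + C*p) + C = C + I*C + C*p)
(0*0 - 4)*(U(-3, -1) + 51) = (0*0 - 4)*(-(1 + I - 3) + 51) = (0 - 4)*(-(-2 + I) + 51) = -4*((2 - I) + 51) = -4*(53 - I) = -212 + 4*I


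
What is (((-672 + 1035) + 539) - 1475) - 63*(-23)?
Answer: 876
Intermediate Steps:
(((-672 + 1035) + 539) - 1475) - 63*(-23) = ((363 + 539) - 1475) + 1449 = (902 - 1475) + 1449 = -573 + 1449 = 876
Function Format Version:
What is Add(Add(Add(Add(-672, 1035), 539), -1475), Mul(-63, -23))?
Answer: 876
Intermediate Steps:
Add(Add(Add(Add(-672, 1035), 539), -1475), Mul(-63, -23)) = Add(Add(Add(363, 539), -1475), 1449) = Add(Add(902, -1475), 1449) = Add(-573, 1449) = 876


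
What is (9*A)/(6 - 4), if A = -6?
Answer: -27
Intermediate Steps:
(9*A)/(6 - 4) = (9*(-6))/(6 - 4) = -54/2 = -54*½ = -27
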